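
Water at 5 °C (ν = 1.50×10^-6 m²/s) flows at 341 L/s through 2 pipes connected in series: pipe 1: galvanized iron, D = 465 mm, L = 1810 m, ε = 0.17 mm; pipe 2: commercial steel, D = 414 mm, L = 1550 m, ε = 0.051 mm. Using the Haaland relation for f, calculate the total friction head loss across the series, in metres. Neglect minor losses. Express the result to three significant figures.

H ≈ 30.4 m

Pipe 1: V = 2.008 m/s, Re = 6.22×10^5, ε/D = 3.66×10^-4, f = 0.01647, h_1 = f(L/D)V²/2g = 13.18 m
Pipe 2: V = 2.533 m/s, Re = 6.99×10^5, ε/D = 1.23×10^-4, f = 0.01405, h_2 = f(L/D)V²/2g = 17.21 m
Series → Q common, losses add: H = Σh = 30.38 m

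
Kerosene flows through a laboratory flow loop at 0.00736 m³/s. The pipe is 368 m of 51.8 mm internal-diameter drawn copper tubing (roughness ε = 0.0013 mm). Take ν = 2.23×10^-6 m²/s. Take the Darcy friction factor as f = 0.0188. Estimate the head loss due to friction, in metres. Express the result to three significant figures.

h_f ≈ 83.0 m

V = 4Q/(πD²) = 4·0.00736/(π·0.0518²) = 3.492 m/s
h_f = f(L/D)V²/(2g) = 0.01880·(368/0.0518)·3.492²/(2·9.81) = 83.03 m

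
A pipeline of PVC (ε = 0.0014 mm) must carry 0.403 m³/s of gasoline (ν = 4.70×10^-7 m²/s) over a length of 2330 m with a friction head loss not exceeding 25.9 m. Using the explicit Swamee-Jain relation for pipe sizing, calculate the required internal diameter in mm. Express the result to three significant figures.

D ≈ 416 mm

Swamee-Jain (Type III): D = 0.66·[ε^1.25·(LQ²/(gh_f))^4.75 + ν·Q^9.4·(L/(gh_f))^5.2]^0.04
LQ²/(gh_f) = 1.489; L/(gh_f) = 9.170
Term 1 = ε^1.25·(…)^4.75 = 3.19×10^-7; Term 2 = ν·Q^9.4·(…)^5.2 = 9.26×10^-6
D = 0.66·(3.19×10^-7 + 9.26×10^-6)^0.04 = 0.4157 m = 416 mm
Check: V = 2.97 m/s, Re = 2.63×10^6, f = 0.01008, h_f = 25.4 m ≈ 25.9 m ✓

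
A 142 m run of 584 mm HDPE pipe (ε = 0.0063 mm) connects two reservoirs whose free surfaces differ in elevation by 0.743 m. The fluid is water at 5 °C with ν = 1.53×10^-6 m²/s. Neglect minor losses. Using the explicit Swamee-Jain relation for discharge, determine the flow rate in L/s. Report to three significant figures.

Q ≈ 594 L/s

Swamee-Jain (Type II): Q = -0.965·√(gD⁵h_f/L)·ln[ε/(3.7D) + √(3.17ν²L/(gD³h_f))]
√(gD⁵h_f/L) = √(9.81·0.584⁵·0.743/142) = 0.05905
ε/(3.7D) = 2.92×10^-6; √(3.17ν²L/(gD³h_f)) = 2.69×10^-5
Q = -0.965·0.05905·ln(2.986×10^-5) = 0.5937 m³/s
Check: V = 2.22 m/s, Re = 8.46×10^5, f = 0.01218, h_f = 0.742 m ≈ 0.743 m ✓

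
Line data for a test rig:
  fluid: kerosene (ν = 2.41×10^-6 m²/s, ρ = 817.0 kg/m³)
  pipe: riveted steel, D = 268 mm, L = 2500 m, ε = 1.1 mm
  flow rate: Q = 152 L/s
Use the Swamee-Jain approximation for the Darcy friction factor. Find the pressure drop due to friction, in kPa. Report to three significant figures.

Δp ≈ 806 kPa

V = 4Q/(πD²) = 4·0.152/(π·0.268²) = 2.695 m/s
Re = VD/ν = 2.695·0.268/2.41×10^-6 = 3.00×10^5 → turbulent
ε/D = 1.1/268 = 0.00410
Swamee-Jain: f = 0.02914
h_f = f(L/D)V²/(2g) = 0.02914·(2500/0.268)·2.695²/(2·9.81) = 100.6 m
Δp = ρg·h_f = 817.0·9.81·100.6 = 806.1 kPa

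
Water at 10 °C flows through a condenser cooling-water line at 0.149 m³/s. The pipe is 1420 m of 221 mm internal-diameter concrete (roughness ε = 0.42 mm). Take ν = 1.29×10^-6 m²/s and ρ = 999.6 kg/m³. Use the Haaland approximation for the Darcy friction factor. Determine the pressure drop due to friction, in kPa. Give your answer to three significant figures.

V = 4Q/(πD²) = 4·0.149/(π·0.221²) = 3.884 m/s
Re = VD/ν = 3.884·0.221/1.29×10^-6 = 6.65×10^5 → turbulent
ε/D = 0.42/221 = 0.00190
Haaland: f = 0.02340
h_f = f(L/D)V²/(2g) = 0.02340·(1420/0.221)·3.884²/(2·9.81) = 115.6 m
Δp = ρg·h_f = 999.6·9.81·115.6 = 1134 kPa

Δp ≈ 1130 kPa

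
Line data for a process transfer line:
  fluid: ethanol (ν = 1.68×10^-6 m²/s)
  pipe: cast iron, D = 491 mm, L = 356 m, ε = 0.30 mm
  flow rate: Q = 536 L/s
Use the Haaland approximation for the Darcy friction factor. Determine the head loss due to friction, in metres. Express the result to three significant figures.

V = 4Q/(πD²) = 4·0.536/(π·0.491²) = 2.831 m/s
Re = VD/ν = 2.831·0.491/1.68×10^-6 = 8.27×10^5 → turbulent
ε/D = 0.30/491 = 6.11×10^-4
Haaland: f = 0.01797
h_f = f(L/D)V²/(2g) = 0.01797·(356/0.491)·2.831²/(2·9.81) = 5.321 m

h_f ≈ 5.32 m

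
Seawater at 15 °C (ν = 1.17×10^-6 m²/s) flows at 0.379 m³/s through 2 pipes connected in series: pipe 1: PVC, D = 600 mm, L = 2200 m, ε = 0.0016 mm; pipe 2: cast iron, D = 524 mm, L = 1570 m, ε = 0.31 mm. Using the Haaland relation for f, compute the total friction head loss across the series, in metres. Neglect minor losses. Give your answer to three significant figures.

H ≈ 12.6 m

Pipe 1: V = 1.340 m/s, Re = 6.87×10^5, ε/D = 2.67×10^-6, f = 0.01239, h_1 = f(L/D)V²/2g = 4.159 m
Pipe 2: V = 1.757 m/s, Re = 7.87×10^5, ε/D = 5.92×10^-4, f = 0.01787, h_2 = f(L/D)V²/2g = 8.430 m
Series → Q common, losses add: H = Σh = 12.59 m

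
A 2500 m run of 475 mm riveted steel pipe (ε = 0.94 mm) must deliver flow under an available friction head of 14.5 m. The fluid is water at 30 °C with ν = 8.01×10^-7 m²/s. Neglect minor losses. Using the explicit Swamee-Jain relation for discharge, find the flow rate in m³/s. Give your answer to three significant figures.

Q ≈ 0.268 m³/s

Swamee-Jain (Type II): Q = -0.965·√(gD⁵h_f/L)·ln[ε/(3.7D) + √(3.17ν²L/(gD³h_f))]
√(gD⁵h_f/L) = √(9.81·0.475⁵·14.5/2500) = 0.03709
ε/(3.7D) = 5.35×10^-4; √(3.17ν²L/(gD³h_f)) = 1.83×10^-5
Q = -0.965·0.03709·ln(5.531×10^-4) = 0.2685 m³/s
Check: V = 1.51 m/s, Re = 8.98×10^5, f = 0.02364, h_f = 14.6 m ≈ 14.5 m ✓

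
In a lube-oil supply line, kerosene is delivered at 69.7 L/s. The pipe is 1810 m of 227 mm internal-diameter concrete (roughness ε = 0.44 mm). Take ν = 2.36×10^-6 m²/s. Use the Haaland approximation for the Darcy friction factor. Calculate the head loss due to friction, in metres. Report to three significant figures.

V = 4Q/(πD²) = 4·0.0697/(π·0.227²) = 1.722 m/s
Re = VD/ν = 1.722·0.227/2.36×10^-6 = 1.66×10^5 → turbulent
ε/D = 0.44/227 = 0.00194
Haaland: f = 0.02423
h_f = f(L/D)V²/(2g) = 0.02423·(1810/0.227)·1.722²/(2·9.81) = 29.21 m

h_f ≈ 29.2 m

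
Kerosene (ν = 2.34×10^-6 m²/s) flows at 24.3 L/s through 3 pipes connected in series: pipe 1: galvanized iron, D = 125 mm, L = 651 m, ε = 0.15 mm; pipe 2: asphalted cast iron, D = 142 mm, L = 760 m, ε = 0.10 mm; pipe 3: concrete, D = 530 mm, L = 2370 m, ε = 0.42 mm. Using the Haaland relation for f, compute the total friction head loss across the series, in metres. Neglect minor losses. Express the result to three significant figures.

H ≈ 37.1 m

Pipe 1: V = 1.980 m/s, Re = 1.06×10^5, ε/D = 0.00120, f = 0.02254, h_1 = f(L/D)V²/2g = 23.46 m
Pipe 2: V = 1.534 m/s, Re = 9.31×10^4, ε/D = 7.04×10^-4, f = 0.02105, h_2 = f(L/D)V²/2g = 13.52 m
Pipe 3: V = 0.1101 m/s, Re = 2.49×10^4, ε/D = 7.92×10^-4, f = 0.02605, h_3 = f(L/D)V²/2g = 0.07202 m
Series → Q common, losses add: H = Σh = 37.05 m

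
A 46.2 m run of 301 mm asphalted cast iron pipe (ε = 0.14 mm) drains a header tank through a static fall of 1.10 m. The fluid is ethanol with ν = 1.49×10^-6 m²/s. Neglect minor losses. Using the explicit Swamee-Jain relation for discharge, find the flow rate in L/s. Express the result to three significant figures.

Swamee-Jain (Type II): Q = -0.965·√(gD⁵h_f/L)·ln[ε/(3.7D) + √(3.17ν²L/(gD³h_f))]
√(gD⁵h_f/L) = √(9.81·0.301⁵·1.10/46.2) = 0.02402
ε/(3.7D) = 1.26×10^-4; √(3.17ν²L/(gD³h_f)) = 3.32×10^-5
Q = -0.965·0.02402·ln(1.589×10^-4) = 0.2028 m³/s
Check: V = 2.85 m/s, Re = 5.76×10^5, f = 0.01743, h_f = 1.11 m ≈ 1.10 m ✓

Q ≈ 203 L/s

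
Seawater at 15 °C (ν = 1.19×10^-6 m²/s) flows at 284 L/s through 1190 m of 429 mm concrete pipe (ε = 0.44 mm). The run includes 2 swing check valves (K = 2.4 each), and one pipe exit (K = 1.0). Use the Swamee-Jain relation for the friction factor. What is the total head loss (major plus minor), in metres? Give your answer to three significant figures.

V = 4Q/(πD²) = 1.965 m/s; V²/2g = 0.1968 m
Re = 7.08×10^5, ε/D = 0.00103 → f = 0.02028 (Swamee-Jain)
Major: h_f = f(L/D)·V²/2g = 0.02028·2774·0.1968 = 11.07 m
Minor: ΣK = 5.80; h_m = ΣK·V²/2g = 1.141 m
Total H_L = 11.07 + 1.141 = 12.21 m

H_L ≈ 12.2 m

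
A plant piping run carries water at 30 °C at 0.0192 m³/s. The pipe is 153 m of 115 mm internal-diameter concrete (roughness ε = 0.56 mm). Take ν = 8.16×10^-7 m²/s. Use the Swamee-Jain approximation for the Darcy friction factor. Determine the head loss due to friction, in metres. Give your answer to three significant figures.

h_f ≈ 7.10 m

V = 4Q/(πD²) = 4·0.0192/(π·0.115²) = 1.848 m/s
Re = VD/ν = 1.848·0.115/8.16×10^-7 = 2.61×10^5 → turbulent
ε/D = 0.56/115 = 0.00487
Swamee-Jain: f = 0.03065
h_f = f(L/D)V²/(2g) = 0.03065·(153/0.115)·1.848²/(2·9.81) = 7.101 m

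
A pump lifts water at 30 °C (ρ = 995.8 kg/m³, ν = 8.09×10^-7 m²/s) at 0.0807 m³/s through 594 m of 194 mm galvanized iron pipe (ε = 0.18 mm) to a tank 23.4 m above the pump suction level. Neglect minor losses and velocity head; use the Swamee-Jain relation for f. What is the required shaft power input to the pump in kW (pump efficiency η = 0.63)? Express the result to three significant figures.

V = 4Q/(πD²) = 2.730 m/s; Re = 6.55×10^5; ε/D = 9.28×10^-4; f = 0.01988
h_f = f(L/D)V²/2g = 23.12 m
Total head H = z + h_f = 23.4 + 23.12 = 46.52 m
P_hyd = ρgQH = 995.8·9.81·0.0807·46.52 = 36.68 kW
P_shaft = P_hyd/η = 36.68/0.63 = 58.21 kW

P_shaft ≈ 58.2 kW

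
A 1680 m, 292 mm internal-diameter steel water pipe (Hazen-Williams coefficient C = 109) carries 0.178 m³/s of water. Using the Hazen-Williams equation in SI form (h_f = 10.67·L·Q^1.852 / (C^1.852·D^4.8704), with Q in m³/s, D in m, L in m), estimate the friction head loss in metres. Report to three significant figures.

h_f ≈ 49.6 m

h_f = 10.67·1680·0.178^1.852 / (109^1.852·0.292^4.8704) = 49.63 m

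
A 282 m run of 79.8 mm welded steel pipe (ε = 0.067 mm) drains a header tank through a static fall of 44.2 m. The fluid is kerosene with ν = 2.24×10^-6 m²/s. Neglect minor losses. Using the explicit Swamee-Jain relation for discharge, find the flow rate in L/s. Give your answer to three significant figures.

Q ≈ 17.0 L/s

Swamee-Jain (Type II): Q = -0.965·√(gD⁵h_f/L)·ln[ε/(3.7D) + √(3.17ν²L/(gD³h_f))]
√(gD⁵h_f/L) = √(9.81·0.0798⁵·44.2/282) = 0.002231
ε/(3.7D) = 2.27×10^-4; √(3.17ν²L/(gD³h_f)) = 1.43×10^-4
Q = -0.965·0.002231·ln(3.696×10^-4) = 0.01701 m³/s
Check: V = 3.40 m/s, Re = 1.21×10^5, f = 0.02137, h_f = 44.5 m ≈ 44.2 m ✓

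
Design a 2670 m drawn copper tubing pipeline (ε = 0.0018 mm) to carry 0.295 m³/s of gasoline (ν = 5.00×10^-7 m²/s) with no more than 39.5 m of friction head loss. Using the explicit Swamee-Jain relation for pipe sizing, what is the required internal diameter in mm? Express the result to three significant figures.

D ≈ 349 mm

Swamee-Jain (Type III): D = 0.66·[ε^1.25·(LQ²/(gh_f))^4.75 + ν·Q^9.4·(L/(gh_f))^5.2]^0.04
LQ²/(gh_f) = 0.5996; L/(gh_f) = 6.890
Term 1 = ε^1.25·(…)^4.75 = 5.81×10^-9; Term 2 = ν·Q^9.4·(…)^5.2 = 1.19×10^-7
D = 0.66·(5.81×10^-9 + 1.19×10^-7)^0.04 = 0.3494 m = 349 mm
Check: V = 3.08 m/s, Re = 2.15×10^6, f = 0.01045, h_f = 38.5 m ≈ 39.5 m ✓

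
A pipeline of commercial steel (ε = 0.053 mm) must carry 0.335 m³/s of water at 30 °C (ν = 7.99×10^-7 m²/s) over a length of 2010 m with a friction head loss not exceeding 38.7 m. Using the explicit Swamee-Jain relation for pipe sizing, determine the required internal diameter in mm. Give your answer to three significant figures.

Swamee-Jain (Type III): D = 0.66·[ε^1.25·(LQ²/(gh_f))^4.75 + ν·Q^9.4·(L/(gh_f))^5.2]^0.04
LQ²/(gh_f) = 0.5942; L/(gh_f) = 5.294
Term 1 = ε^1.25·(…)^4.75 = 3.81×10^-7; Term 2 = ν·Q^9.4·(…)^5.2 = 1.59×10^-7
D = 0.66·(3.81×10^-7 + 1.59×10^-7)^0.04 = 0.3706 m = 371 mm
Check: V = 3.11 m/s, Re = 1.44×10^6, f = 0.01378, h_f = 36.8 m ≈ 38.7 m ✓

D ≈ 371 mm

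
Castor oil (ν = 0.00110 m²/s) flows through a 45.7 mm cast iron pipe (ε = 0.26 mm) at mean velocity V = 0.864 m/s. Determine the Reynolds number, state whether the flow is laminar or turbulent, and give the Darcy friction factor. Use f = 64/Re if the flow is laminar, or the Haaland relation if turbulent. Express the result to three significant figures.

Re ≈ 35.9; laminar; f = 64/Re ≈ 1.78

Re = VD/ν = 0.8640·0.0457/0.00110 = 35.9
Re < 2300 → laminar → f = 64/Re = 1.783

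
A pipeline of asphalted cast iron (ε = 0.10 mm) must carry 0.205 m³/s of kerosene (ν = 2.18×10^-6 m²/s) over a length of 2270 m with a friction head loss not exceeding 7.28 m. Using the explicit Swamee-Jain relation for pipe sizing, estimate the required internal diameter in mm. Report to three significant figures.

D ≈ 454 mm

Swamee-Jain (Type III): D = 0.66·[ε^1.25·(LQ²/(gh_f))^4.75 + ν·Q^9.4·(L/(gh_f))^5.2]^0.04
LQ²/(gh_f) = 1.336; L/(gh_f) = 31.79
Term 1 = ε^1.25·(…)^4.75 = 3.96×10^-5; Term 2 = ν·Q^9.4·(…)^5.2 = 4.79×10^-5
D = 0.66·(3.96×10^-5 + 4.79×10^-5)^0.04 = 0.4542 m = 454 mm
Check: V = 1.27 m/s, Re = 2.64×10^5, f = 0.01671, h_f = 6.81 m ≈ 7.28 m ✓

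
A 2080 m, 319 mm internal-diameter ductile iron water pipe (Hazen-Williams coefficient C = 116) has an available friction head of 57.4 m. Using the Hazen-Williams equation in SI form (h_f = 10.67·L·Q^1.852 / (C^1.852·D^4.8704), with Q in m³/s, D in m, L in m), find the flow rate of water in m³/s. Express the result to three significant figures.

Rearranging: Q = [h_f·C^1.852·D^4.8704 / (10.67·L)]^(1/1.852)
Q = [57.4·116^1.852·0.319^4.8704 / (10.67·2080)]^0.540 = 0.2304 m³/s

Q ≈ 0.230 m³/s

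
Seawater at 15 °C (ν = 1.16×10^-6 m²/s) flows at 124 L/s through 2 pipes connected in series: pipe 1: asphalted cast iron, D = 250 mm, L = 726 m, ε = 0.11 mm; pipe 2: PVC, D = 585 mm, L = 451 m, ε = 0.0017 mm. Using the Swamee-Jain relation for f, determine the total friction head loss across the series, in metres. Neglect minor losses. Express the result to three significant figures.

Pipe 1: V = 2.526 m/s, Re = 5.44×10^5, ε/D = 4.40×10^-4, f = 0.01731, h_1 = f(L/D)V²/2g = 16.35 m
Pipe 2: V = 0.4613 m/s, Re = 2.33×10^5, ε/D = 2.91×10^-6, f = 0.01511, h_2 = f(L/D)V²/2g = 0.1264 m
Series → Q common, losses add: H = Σh = 16.48 m

H ≈ 16.5 m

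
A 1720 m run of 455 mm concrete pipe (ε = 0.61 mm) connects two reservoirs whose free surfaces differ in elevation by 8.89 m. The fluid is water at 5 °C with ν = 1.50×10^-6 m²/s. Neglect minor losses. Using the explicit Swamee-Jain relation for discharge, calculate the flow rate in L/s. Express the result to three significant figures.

Q ≈ 237 L/s

Swamee-Jain (Type II): Q = -0.965·√(gD⁵h_f/L)·ln[ε/(3.7D) + √(3.17ν²L/(gD³h_f))]
√(gD⁵h_f/L) = √(9.81·0.455⁵·8.89/1720) = 0.03144
ε/(3.7D) = 3.62×10^-4; √(3.17ν²L/(gD³h_f)) = 3.86×10^-5
Q = -0.965·0.03144·ln(4.010×10^-4) = 0.2373 m³/s
Check: V = 1.46 m/s, Re = 4.43×10^5, f = 0.02179, h_f = 8.94 m ≈ 8.89 m ✓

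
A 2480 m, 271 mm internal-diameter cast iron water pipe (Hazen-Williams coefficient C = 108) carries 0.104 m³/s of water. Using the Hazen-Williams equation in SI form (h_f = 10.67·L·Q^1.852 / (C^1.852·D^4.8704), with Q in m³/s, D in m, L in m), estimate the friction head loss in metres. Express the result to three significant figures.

h_f = 10.67·2480·0.104^1.852 / (108^1.852·0.271^4.8704) = 39.62 m

h_f ≈ 39.6 m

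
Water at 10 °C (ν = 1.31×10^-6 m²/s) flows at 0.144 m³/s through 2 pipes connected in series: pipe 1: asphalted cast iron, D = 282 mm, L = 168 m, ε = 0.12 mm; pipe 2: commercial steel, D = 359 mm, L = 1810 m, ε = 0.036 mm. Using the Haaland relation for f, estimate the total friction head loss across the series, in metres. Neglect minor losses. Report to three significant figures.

H ≈ 10.4 m

Pipe 1: V = 2.306 m/s, Re = 4.96×10^5, ε/D = 4.26×10^-4, f = 0.01709, h_1 = f(L/D)V²/2g = 2.759 m
Pipe 2: V = 1.423 m/s, Re = 3.90×10^5, ε/D = 1.00×10^-4, f = 0.01471, h_2 = f(L/D)V²/2g = 7.648 m
Series → Q common, losses add: H = Σh = 10.41 m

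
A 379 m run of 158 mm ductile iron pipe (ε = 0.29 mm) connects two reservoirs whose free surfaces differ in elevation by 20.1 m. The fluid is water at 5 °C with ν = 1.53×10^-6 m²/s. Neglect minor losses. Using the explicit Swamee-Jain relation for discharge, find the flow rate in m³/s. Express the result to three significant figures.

Q ≈ 0.0518 m³/s

Swamee-Jain (Type II): Q = -0.965·√(gD⁵h_f/L)·ln[ε/(3.7D) + √(3.17ν²L/(gD³h_f))]
√(gD⁵h_f/L) = √(9.81·0.158⁵·20.1/379) = 0.007157
ε/(3.7D) = 4.96×10^-4; √(3.17ν²L/(gD³h_f)) = 6.01×10^-5
Q = -0.965·0.007157·ln(5.562×10^-4) = 0.05176 m³/s
Check: V = 2.64 m/s, Re = 2.73×10^5, f = 0.02375, h_f = 20.2 m ≈ 20.1 m ✓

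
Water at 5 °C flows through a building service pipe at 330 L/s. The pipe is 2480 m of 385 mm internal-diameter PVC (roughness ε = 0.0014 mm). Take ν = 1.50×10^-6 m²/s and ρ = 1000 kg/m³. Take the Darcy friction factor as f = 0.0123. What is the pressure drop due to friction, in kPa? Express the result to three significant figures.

Δp ≈ 318 kPa

V = 4Q/(πD²) = 4·0.330/(π·0.385²) = 2.835 m/s
h_f = f(L/D)V²/(2g) = 0.01230·(2480/0.385)·2.835²/(2·9.81) = 32.45 m
Δp = ρg·h_f = 1000·9.81·32.45 = 318.3 kPa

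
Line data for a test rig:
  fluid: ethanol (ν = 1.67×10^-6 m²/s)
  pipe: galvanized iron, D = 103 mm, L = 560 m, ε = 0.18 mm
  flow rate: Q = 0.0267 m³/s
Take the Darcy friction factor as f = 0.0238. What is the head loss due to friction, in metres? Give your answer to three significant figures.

h_f ≈ 67.7 m

V = 4Q/(πD²) = 4·0.0267/(π·0.103²) = 3.204 m/s
h_f = f(L/D)V²/(2g) = 0.02380·(560/0.103)·3.204²/(2·9.81) = 67.72 m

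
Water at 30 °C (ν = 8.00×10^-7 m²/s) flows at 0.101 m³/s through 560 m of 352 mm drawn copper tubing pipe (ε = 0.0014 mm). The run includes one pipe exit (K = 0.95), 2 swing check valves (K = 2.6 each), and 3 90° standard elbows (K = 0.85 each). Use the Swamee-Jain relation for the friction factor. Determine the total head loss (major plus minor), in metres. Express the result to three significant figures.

V = 4Q/(πD²) = 1.038 m/s; V²/2g = 0.05490 m
Re = 4.57×10^5, ε/D = 3.98×10^-6 → f = 0.01337 (Swamee-Jain)
Major: h_f = f(L/D)·V²/2g = 0.01337·1591·0.05490 = 1.167 m
Minor: ΣK = 8.70; h_m = ΣK·V²/2g = 0.4777 m
Total H_L = 1.167 + 0.4777 = 1.645 m

H_L ≈ 1.65 m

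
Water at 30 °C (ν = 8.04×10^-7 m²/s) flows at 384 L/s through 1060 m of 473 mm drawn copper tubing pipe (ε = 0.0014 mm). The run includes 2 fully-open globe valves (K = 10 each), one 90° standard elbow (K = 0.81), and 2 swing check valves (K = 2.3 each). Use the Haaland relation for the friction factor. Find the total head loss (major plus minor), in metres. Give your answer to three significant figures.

H_L ≈ 12.3 m

V = 4Q/(πD²) = 2.185 m/s; V²/2g = 0.2434 m
Re = 1.29×10^6, ε/D = 2.96×10^-6 → f = 0.01117 (Haaland)
Major: h_f = f(L/D)·V²/2g = 0.01117·2241·0.2434 = 6.093 m
Minor: ΣK = 25.4; h_m = ΣK·V²/2g = 6.185 m
Total H_L = 6.093 + 6.185 = 12.28 m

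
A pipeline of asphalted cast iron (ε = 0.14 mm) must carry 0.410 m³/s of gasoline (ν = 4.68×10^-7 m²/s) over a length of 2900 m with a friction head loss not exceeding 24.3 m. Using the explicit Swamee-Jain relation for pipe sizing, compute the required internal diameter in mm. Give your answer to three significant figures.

D ≈ 487 mm

Swamee-Jain (Type III): D = 0.66·[ε^1.25·(LQ²/(gh_f))^4.75 + ν·Q^9.4·(L/(gh_f))^5.2]^0.04
LQ²/(gh_f) = 2.045; L/(gh_f) = 12.17
Term 1 = ε^1.25·(…)^4.75 = 4.55×10^-4; Term 2 = ν·Q^9.4·(…)^5.2 = 4.71×10^-5
D = 0.66·(4.55×10^-4 + 4.71×10^-5)^0.04 = 0.4871 m = 487 mm
Check: V = 2.20 m/s, Re = 2.29×10^6, f = 0.01522, h_f = 22.4 m ≈ 24.3 m ✓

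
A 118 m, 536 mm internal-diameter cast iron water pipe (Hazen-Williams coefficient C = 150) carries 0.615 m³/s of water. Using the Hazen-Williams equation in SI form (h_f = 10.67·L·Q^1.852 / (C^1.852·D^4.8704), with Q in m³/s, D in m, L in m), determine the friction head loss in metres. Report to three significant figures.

h_f = 10.67·118·0.615^1.852 / (150^1.852·0.536^4.8704) = 0.9954 m

h_f ≈ 0.995 m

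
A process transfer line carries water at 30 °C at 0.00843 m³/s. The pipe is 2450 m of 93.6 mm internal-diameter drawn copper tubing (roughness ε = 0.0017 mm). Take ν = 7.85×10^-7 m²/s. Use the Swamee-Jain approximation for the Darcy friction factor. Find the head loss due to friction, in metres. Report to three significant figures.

V = 4Q/(πD²) = 4·0.00843/(π·0.0936²) = 1.225 m/s
Re = VD/ν = 1.225·0.0936/7.85×10^-7 = 1.46×10^5 → turbulent
ε/D = 0.0017/93.6 = 1.82×10^-5
Swamee-Jain: f = 0.01667
h_f = f(L/D)V²/(2g) = 0.01667·(2450/0.0936)·1.225²/(2·9.81) = 33.37 m

h_f ≈ 33.4 m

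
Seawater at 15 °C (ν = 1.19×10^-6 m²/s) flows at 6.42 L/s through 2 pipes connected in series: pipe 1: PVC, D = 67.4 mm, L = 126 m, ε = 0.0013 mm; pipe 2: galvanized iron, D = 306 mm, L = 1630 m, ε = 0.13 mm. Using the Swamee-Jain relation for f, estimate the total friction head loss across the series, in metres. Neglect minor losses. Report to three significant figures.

Pipe 1: V = 1.799 m/s, Re = 1.02×10^5, ε/D = 1.93×10^-5, f = 0.01791, h_1 = f(L/D)V²/2g = 5.526 m
Pipe 2: V = 0.08730 m/s, Re = 2.24×10^4, ε/D = 4.25×10^-4, f = 0.02617, h_2 = f(L/D)V²/2g = 0.05414 m
Series → Q common, losses add: H = Σh = 5.580 m

H ≈ 5.58 m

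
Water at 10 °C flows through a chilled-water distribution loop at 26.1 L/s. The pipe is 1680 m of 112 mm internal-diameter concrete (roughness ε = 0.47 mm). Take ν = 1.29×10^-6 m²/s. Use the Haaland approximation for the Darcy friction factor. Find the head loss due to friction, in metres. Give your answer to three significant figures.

h_f ≈ 157 m

V = 4Q/(πD²) = 4·0.0261/(π·0.112²) = 2.649 m/s
Re = VD/ν = 2.649·0.112/1.29×10^-6 = 2.30×10^5 → turbulent
ε/D = 0.47/112 = 0.00420
Haaland: f = 0.02930
h_f = f(L/D)V²/(2g) = 0.02930·(1680/0.112)·2.649²/(2·9.81) = 157.2 m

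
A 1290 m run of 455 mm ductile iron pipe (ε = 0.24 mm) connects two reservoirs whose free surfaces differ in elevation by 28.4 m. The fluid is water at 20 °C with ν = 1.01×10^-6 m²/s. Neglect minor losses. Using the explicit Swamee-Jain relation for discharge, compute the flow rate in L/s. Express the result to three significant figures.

Q ≈ 549 L/s

Swamee-Jain (Type II): Q = -0.965·√(gD⁵h_f/L)·ln[ε/(3.7D) + √(3.17ν²L/(gD³h_f))]
√(gD⁵h_f/L) = √(9.81·0.455⁵·28.4/1290) = 0.06490
ε/(3.7D) = 1.43×10^-4; √(3.17ν²L/(gD³h_f)) = 1.26×10^-5
Q = -0.965·0.06490·ln(1.552×10^-4) = 0.5493 m³/s
Check: V = 3.38 m/s, Re = 1.52×10^6, f = 0.01731, h_f = 28.5 m ≈ 28.4 m ✓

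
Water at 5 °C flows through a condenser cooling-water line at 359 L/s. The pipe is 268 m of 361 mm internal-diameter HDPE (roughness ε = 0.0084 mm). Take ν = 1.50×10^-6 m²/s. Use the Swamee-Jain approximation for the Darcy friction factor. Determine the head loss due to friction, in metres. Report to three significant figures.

V = 4Q/(πD²) = 4·0.359/(π·0.361²) = 3.507 m/s
Re = VD/ν = 3.507·0.361/1.50×10^-6 = 8.44×10^5 → turbulent
ε/D = 0.0084/361 = 2.33×10^-5
Swamee-Jain: f = 0.01244
h_f = f(L/D)V²/(2g) = 0.01244·(268/0.361)·3.507²/(2·9.81) = 5.791 m

h_f ≈ 5.79 m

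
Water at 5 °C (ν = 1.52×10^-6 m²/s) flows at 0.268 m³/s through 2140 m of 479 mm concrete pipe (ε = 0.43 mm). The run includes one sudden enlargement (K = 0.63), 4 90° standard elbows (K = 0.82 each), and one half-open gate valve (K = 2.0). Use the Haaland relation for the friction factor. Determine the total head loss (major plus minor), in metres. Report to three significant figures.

V = 4Q/(πD²) = 1.487 m/s; V²/2g = 0.1127 m
Re = 4.69×10^5, ε/D = 8.98×10^-4 → f = 0.01977 (Haaland)
Major: h_f = f(L/D)·V²/2g = 0.01977·4468·0.1127 = 9.956 m
Minor: ΣK = 5.91; h_m = ΣK·V²/2g = 0.6662 m
Total H_L = 9.956 + 0.6662 = 10.62 m

H_L ≈ 10.6 m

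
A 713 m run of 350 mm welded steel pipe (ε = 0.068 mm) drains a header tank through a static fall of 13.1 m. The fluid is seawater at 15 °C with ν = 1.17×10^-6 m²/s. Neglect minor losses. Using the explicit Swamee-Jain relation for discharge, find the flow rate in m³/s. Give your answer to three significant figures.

Q ≈ 0.282 m³/s

Swamee-Jain (Type II): Q = -0.965·√(gD⁵h_f/L)·ln[ε/(3.7D) + √(3.17ν²L/(gD³h_f))]
√(gD⁵h_f/L) = √(9.81·0.350⁵·13.1/713) = 0.03077
ε/(3.7D) = 5.25×10^-5; √(3.17ν²L/(gD³h_f)) = 2.37×10^-5
Q = -0.965·0.03077·ln(7.621×10^-5) = 0.2815 m³/s
Check: V = 2.93 m/s, Re = 8.75×10^5, f = 0.01483, h_f = 13.2 m ≈ 13.1 m ✓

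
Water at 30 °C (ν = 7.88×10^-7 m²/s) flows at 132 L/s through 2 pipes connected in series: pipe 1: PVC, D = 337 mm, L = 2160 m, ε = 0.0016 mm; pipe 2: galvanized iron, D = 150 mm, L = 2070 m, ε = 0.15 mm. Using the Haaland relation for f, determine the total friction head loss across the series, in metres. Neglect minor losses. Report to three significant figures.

Pipe 1: V = 1.480 m/s, Re = 6.33×10^5, ε/D = 4.75×10^-6, f = 0.01259, h_1 = f(L/D)V²/2g = 9.008 m
Pipe 2: V = 7.470 m/s, Re = 1.42×10^6, ε/D = 0.00100, f = 0.01986, h_2 = f(L/D)V²/2g = 779.5 m
Series → Q common, losses add: H = Σh = 788.5 m

H ≈ 789 m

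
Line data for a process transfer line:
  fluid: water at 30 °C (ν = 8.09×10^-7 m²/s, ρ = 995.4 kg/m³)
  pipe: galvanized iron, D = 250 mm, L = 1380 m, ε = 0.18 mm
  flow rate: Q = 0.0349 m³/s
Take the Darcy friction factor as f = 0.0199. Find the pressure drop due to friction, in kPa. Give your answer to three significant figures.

V = 4Q/(πD²) = 4·0.0349/(π·0.250²) = 0.7110 m/s
h_f = f(L/D)V²/(2g) = 0.01990·(1380/0.250)·0.7110²/(2·9.81) = 2.830 m
Δp = ρg·h_f = 995.4·9.81·2.830 = 27.64 kPa

Δp ≈ 27.6 kPa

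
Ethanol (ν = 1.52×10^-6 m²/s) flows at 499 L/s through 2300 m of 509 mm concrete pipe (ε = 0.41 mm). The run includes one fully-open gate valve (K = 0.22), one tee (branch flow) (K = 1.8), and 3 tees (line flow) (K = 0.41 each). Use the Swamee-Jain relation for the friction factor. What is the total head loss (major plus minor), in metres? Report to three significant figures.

V = 4Q/(πD²) = 2.452 m/s; V²/2g = 0.3065 m
Re = 8.21×10^5, ε/D = 8.06×10^-4 → f = 0.01917 (Swamee-Jain)
Major: h_f = f(L/D)·V²/2g = 0.01917·4519·0.3065 = 26.56 m
Minor: ΣK = 3.25; h_m = ΣK·V²/2g = 0.9962 m
Total H_L = 26.56 + 0.9962 = 27.55 m

H_L ≈ 27.6 m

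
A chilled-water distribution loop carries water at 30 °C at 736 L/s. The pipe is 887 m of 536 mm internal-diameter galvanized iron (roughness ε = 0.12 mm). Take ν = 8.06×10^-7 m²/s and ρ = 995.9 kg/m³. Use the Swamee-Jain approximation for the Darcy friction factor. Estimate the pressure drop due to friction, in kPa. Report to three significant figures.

V = 4Q/(πD²) = 4·0.736/(π·0.536²) = 3.262 m/s
Re = VD/ν = 3.262·0.536/8.06×10^-7 = 2.17×10^6 → turbulent
ε/D = 0.12/536 = 2.24×10^-4
Swamee-Jain: f = 0.01456
h_f = f(L/D)V²/(2g) = 0.01456·(887/0.536)·3.262²/(2·9.81) = 13.07 m
Δp = ρg·h_f = 995.9·9.81·13.07 = 127.7 kPa

Δp ≈ 128 kPa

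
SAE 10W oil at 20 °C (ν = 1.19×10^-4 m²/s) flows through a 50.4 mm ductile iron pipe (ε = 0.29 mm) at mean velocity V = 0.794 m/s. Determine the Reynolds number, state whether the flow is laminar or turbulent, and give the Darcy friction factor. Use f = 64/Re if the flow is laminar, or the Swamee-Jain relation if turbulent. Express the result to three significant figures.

Re ≈ 336; laminar; f = 64/Re ≈ 0.190

Re = VD/ν = 0.7940·0.0504/1.19×10^-4 = 336
Re < 2300 → laminar → f = 64/Re = 0.1903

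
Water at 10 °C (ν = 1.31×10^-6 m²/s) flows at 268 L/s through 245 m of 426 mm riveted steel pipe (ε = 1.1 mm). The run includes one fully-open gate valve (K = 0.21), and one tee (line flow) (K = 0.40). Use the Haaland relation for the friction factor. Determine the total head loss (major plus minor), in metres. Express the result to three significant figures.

H_L ≈ 2.74 m

V = 4Q/(πD²) = 1.880 m/s; V²/2g = 0.1802 m
Re = 6.11×10^5, ε/D = 0.00258 → f = 0.02537 (Haaland)
Major: h_f = f(L/D)·V²/2g = 0.02537·575.1·0.1802 = 2.629 m
Minor: ΣK = 0.610; h_m = ΣK·V²/2g = 0.1099 m
Total H_L = 2.629 + 0.1099 = 2.739 m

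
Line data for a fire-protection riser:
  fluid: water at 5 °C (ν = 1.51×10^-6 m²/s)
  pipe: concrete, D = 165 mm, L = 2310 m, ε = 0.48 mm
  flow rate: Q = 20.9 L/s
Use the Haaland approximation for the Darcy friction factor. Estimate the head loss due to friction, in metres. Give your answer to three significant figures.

h_f ≈ 18.5 m

V = 4Q/(πD²) = 4·0.0209/(π·0.165²) = 0.9774 m/s
Re = VD/ν = 0.9774·0.165/1.51×10^-6 = 1.07×10^5 → turbulent
ε/D = 0.48/165 = 0.00291
Haaland: f = 0.02711
h_f = f(L/D)V²/(2g) = 0.02711·(2310/0.165)·0.9774²/(2·9.81) = 18.48 m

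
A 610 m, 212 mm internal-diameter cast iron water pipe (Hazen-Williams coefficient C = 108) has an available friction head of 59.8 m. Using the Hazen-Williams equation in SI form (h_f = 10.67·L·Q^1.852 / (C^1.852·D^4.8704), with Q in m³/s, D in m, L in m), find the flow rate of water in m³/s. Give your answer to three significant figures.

Q ≈ 0.145 m³/s

Rearranging: Q = [h_f·C^1.852·D^4.8704 / (10.67·L)]^(1/1.852)
Q = [59.8·108^1.852·0.212^4.8704 / (10.67·610)]^0.540 = 0.1452 m³/s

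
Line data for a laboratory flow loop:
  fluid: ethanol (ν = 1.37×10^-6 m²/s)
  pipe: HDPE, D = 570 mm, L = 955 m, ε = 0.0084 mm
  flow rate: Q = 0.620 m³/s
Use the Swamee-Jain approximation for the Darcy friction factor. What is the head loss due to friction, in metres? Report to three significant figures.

V = 4Q/(πD²) = 4·0.620/(π·0.570²) = 2.430 m/s
Re = VD/ν = 2.430·0.570/1.37×10^-6 = 1.01×10^6 → turbulent
ε/D = 0.0084/570 = 1.47×10^-5
Swamee-Jain: f = 0.01194
h_f = f(L/D)V²/(2g) = 0.01194·(955/0.570)·2.430²/(2·9.81) = 6.022 m

h_f ≈ 6.02 m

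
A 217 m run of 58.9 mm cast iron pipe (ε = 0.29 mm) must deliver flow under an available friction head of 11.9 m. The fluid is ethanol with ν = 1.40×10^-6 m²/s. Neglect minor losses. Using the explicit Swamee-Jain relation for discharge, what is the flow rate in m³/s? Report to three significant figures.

Swamee-Jain (Type II): Q = -0.965·√(gD⁵h_f/L)·ln[ε/(3.7D) + √(3.17ν²L/(gD³h_f))]
√(gD⁵h_f/L) = √(9.81·0.0589⁵·11.9/217) = 6.175×10^-4
ε/(3.7D) = 0.00133; √(3.17ν²L/(gD³h_f)) = 2.38×10^-4
Q = -0.965·6.175×10^-4·ln(0.001568) = 0.003848 m³/s
Check: V = 1.41 m/s, Re = 5.94×10^4, f = 0.03211, h_f = 12.0 m ≈ 11.9 m ✓

Q ≈ 0.00385 m³/s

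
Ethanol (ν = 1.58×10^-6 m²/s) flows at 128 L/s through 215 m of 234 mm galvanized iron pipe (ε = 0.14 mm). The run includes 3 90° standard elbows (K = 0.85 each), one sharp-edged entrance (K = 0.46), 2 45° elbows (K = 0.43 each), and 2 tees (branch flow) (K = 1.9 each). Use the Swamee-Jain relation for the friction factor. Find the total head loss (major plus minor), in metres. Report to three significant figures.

H_L ≈ 11.1 m

V = 4Q/(πD²) = 2.976 m/s; V²/2g = 0.4515 m
Re = 4.41×10^5, ε/D = 5.98×10^-4 → f = 0.01847 (Swamee-Jain)
Major: h_f = f(L/D)·V²/2g = 0.01847·918.8·0.4515 = 7.663 m
Minor: ΣK = 7.67; h_m = ΣK·V²/2g = 3.463 m
Total H_L = 7.663 + 3.463 = 11.13 m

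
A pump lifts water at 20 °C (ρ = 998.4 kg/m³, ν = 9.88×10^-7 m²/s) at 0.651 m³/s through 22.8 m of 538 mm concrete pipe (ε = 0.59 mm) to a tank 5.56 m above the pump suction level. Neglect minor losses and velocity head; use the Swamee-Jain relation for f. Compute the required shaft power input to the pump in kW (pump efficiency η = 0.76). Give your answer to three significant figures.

P_shaft ≈ 49.7 kW

V = 4Q/(πD²) = 2.864 m/s; Re = 1.56×10^6; ε/D = 0.00110; f = 0.02034
h_f = f(L/D)V²/2g = 0.3602 m
Total head H = z + h_f = 5.56 + 0.3602 = 5.920 m
P_hyd = ρgQH = 998.4·9.81·0.651·5.920 = 37.75 kW
P_shaft = P_hyd/η = 37.75/0.76 = 49.67 kW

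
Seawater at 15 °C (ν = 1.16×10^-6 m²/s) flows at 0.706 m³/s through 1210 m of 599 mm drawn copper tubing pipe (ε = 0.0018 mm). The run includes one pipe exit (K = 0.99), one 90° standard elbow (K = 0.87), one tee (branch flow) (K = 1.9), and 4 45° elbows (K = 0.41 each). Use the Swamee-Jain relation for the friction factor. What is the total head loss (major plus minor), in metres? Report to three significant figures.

V = 4Q/(πD²) = 2.505 m/s; V²/2g = 0.3199 m
Re = 1.29×10^6, ε/D = 3.01×10^-6 → f = 0.01121 (Swamee-Jain)
Major: h_f = f(L/D)·V²/2g = 0.01121·2020·0.3199 = 7.243 m
Minor: ΣK = 5.40; h_m = ΣK·V²/2g = 1.727 m
Total H_L = 7.243 + 1.727 = 8.971 m

H_L ≈ 8.97 m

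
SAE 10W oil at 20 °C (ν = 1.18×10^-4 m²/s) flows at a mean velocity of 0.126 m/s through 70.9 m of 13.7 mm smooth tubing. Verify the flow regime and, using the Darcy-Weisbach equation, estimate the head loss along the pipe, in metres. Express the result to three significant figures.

h_f ≈ 18.3 m

Re = VD/ν = 0.126·0.01370/1.18×10^-4 = 14.6 → laminar (Re < 2300)
f = 64/Re = 4.375
h_f = f(L/D)V²/(2g) = 4.375·(70.9/0.01370)·0.126²/(2·9.81) = 18.32 m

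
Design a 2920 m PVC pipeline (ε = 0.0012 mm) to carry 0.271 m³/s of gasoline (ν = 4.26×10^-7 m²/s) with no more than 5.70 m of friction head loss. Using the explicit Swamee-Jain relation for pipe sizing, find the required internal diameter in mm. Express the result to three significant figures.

D ≈ 512 mm

Swamee-Jain (Type III): D = 0.66·[ε^1.25·(LQ²/(gh_f))^4.75 + ν·Q^9.4·(L/(gh_f))^5.2]^0.04
LQ²/(gh_f) = 3.835; L/(gh_f) = 52.22
Term 1 = ε^1.25·(…)^4.75 = 2.35×10^-5; Term 2 = ν·Q^9.4·(…)^5.2 = 0.00171
D = 0.66·(2.35×10^-5 + 0.00171)^0.04 = 0.5118 m = 512 mm
Check: V = 1.32 m/s, Re = 1.58×10^6, f = 0.01084, h_f = 5.47 m ≈ 5.70 m ✓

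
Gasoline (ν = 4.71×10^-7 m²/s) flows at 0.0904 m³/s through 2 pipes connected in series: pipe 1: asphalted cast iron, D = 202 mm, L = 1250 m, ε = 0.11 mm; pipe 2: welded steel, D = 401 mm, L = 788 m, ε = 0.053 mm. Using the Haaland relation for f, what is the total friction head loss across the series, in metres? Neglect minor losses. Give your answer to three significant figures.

Pipe 1: V = 2.821 m/s, Re = 1.21×10^6, ε/D = 5.45×10^-4, f = 0.01740, h_1 = f(L/D)V²/2g = 43.67 m
Pipe 2: V = 0.7158 m/s, Re = 6.09×10^5, ε/D = 1.32×10^-4, f = 0.01434, h_2 = f(L/D)V²/2g = 0.7356 m
Series → Q common, losses add: H = Σh = 44.41 m

H ≈ 44.4 m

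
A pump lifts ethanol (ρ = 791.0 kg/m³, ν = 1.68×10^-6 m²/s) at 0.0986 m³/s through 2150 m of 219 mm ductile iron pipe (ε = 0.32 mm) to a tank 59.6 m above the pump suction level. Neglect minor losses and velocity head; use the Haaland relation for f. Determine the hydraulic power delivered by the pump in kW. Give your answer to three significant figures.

V = 4Q/(πD²) = 2.618 m/s; Re = 3.41×10^5; ε/D = 0.00146; f = 0.02221
h_f = f(L/D)V²/2g = 76.13 m
Total head H = z + h_f = 59.6 + 76.13 = 135.7 m
P_hyd = ρgQH = 791.0·9.81·0.0986·135.7 = 103.8 kW

P_hyd ≈ 104 kW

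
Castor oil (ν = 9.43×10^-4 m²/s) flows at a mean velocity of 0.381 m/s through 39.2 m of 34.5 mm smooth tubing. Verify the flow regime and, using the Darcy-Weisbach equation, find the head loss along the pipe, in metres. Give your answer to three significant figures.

h_f ≈ 38.6 m

Re = VD/ν = 0.381·0.03450/9.43×10^-4 = 13.9 → laminar (Re < 2300)
f = 64/Re = 4.591
h_f = f(L/D)V²/(2g) = 4.591·(39.2/0.03450)·0.381²/(2·9.81) = 38.60 m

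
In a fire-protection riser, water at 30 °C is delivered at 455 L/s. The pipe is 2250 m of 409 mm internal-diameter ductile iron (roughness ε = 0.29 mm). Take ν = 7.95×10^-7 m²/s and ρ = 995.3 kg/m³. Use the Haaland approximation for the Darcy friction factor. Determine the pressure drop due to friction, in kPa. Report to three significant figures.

V = 4Q/(πD²) = 4·0.455/(π·0.409²) = 3.463 m/s
Re = VD/ν = 3.463·0.409/7.95×10^-7 = 1.78×10^6 → turbulent
ε/D = 0.29/409 = 7.09×10^-4
Haaland: f = 0.01832
h_f = f(L/D)V²/(2g) = 0.01832·(2250/0.409)·3.463²/(2·9.81) = 61.61 m
Δp = ρg·h_f = 995.3·9.81·61.61 = 601.5 kPa

Δp ≈ 602 kPa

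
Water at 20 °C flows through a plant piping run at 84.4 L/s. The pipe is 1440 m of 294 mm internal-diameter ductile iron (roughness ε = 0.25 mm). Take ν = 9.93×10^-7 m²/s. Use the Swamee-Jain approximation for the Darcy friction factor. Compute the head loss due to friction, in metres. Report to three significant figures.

V = 4Q/(πD²) = 4·0.0844/(π·0.294²) = 1.243 m/s
Re = VD/ν = 1.243·0.294/9.93×10^-7 = 3.68×10^5 → turbulent
ε/D = 0.25/294 = 8.50×10^-4
Swamee-Jain: f = 0.01991
h_f = f(L/D)V²/(2g) = 0.01991·(1440/0.294)·1.243²/(2·9.81) = 7.682 m

h_f ≈ 7.68 m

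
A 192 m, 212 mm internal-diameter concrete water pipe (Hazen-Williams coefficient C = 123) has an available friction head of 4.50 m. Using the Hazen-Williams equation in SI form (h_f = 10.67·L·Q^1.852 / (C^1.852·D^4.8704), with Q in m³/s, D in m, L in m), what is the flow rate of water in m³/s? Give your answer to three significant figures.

Q ≈ 0.0764 m³/s

Rearranging: Q = [h_f·C^1.852·D^4.8704 / (10.67·L)]^(1/1.852)
Q = [4.50·123^1.852·0.212^4.8704 / (10.67·192)]^0.540 = 0.07638 m³/s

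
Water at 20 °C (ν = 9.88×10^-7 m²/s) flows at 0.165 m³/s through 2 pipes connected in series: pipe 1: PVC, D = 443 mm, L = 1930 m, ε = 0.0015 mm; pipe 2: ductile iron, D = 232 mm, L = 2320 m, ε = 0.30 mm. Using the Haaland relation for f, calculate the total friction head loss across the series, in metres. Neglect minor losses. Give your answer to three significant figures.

H ≈ 168 m

Pipe 1: V = 1.070 m/s, Re = 4.80×10^5, ε/D = 3.39×10^-6, f = 0.01319, h_1 = f(L/D)V²/2g = 3.358 m
Pipe 2: V = 3.903 m/s, Re = 9.17×10^5, ε/D = 0.00129, f = 0.02121, h_2 = f(L/D)V²/2g = 164.7 m
Series → Q common, losses add: H = Σh = 168.0 m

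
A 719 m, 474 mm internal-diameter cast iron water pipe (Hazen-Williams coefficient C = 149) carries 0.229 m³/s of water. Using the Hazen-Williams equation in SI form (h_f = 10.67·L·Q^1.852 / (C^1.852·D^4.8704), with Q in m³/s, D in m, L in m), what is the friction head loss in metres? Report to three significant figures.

h_f = 10.67·719·0.229^1.852 / (149^1.852·0.474^4.8704) = 1.793 m

h_f ≈ 1.79 m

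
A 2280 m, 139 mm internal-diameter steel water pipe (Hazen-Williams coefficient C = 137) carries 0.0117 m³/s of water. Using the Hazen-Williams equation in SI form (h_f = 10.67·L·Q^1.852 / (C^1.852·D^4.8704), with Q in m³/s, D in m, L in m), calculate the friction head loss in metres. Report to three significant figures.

h_f ≈ 10.6 m

h_f = 10.67·2280·0.0117^1.852 / (137^1.852·0.139^4.8704) = 10.59 m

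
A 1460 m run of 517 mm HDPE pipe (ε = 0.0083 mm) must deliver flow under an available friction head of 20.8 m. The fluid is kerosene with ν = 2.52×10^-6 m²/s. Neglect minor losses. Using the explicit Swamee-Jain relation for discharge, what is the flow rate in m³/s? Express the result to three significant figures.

Swamee-Jain (Type II): Q = -0.965·√(gD⁵h_f/L)·ln[ε/(3.7D) + √(3.17ν²L/(gD³h_f))]
√(gD⁵h_f/L) = √(9.81·0.517⁵·20.8/1460) = 0.07185
ε/(3.7D) = 4.34×10^-6; √(3.17ν²L/(gD³h_f)) = 3.23×10^-5
Q = -0.965·0.07185·ln(3.662×10^-5) = 0.7082 m³/s
Check: V = 3.37 m/s, Re = 6.92×10^5, f = 0.01267, h_f = 20.8 m ≈ 20.8 m ✓

Q ≈ 0.708 m³/s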